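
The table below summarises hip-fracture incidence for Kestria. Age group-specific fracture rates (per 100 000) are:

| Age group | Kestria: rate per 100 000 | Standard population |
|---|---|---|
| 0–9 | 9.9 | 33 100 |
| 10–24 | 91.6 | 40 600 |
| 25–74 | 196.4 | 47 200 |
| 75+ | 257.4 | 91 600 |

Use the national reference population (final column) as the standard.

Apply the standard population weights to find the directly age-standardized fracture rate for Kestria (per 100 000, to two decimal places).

Standard total = 212 500; weights = 0.1558, 0.1911, 0.2221, 0.4311.
Standardized rate: 0.1558×9.9 + 0.1911×91.6 + 0.2221×196.4 + 0.4311×257.4 = 173.6215 per 100 000.

173.62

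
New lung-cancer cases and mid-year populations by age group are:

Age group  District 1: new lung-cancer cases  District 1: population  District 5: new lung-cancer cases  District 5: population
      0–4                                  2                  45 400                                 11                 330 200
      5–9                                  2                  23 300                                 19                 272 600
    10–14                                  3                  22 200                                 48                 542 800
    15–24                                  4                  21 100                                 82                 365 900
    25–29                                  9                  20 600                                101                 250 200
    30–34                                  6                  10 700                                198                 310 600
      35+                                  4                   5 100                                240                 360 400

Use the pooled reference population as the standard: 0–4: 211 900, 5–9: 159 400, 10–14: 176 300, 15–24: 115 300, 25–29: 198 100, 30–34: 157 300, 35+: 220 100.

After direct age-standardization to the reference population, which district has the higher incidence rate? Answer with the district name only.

Age-specific rates per 100 000 for District 1: 4.41, 8.58, 13.51, 18.96, 43.69, 56.07, 78.43.
For District 5: 3.33, 6.97, 8.84, 22.41, 40.37, 63.75, 66.59.
Standard total = 1 238 400; weights = 0.1711, 0.1287, 0.1424, 0.0931, 0.1600, 0.1270, 0.1777.
District 1: 0.1711×4.41 + 0.1287×8.58 + 0.1424×13.51 + 0.0931×18.96 + 0.1600×43.69 + 0.1270×56.07 + 0.1777×78.43 = 33.5983 per 100 000.
District 5: 0.1711×3.33 + 0.1287×6.97 + 0.1424×8.84 + 0.0931×22.41 + 0.1600×40.37 + 0.1270×63.75 + 0.1777×66.59 = 31.2026 per 100 000.
The crude rates (20.22 vs 28.73) would put District 5 higher, but that reflects its age composition; once standardized to a common age structure, District 1 has the higher underlying rate.

District 1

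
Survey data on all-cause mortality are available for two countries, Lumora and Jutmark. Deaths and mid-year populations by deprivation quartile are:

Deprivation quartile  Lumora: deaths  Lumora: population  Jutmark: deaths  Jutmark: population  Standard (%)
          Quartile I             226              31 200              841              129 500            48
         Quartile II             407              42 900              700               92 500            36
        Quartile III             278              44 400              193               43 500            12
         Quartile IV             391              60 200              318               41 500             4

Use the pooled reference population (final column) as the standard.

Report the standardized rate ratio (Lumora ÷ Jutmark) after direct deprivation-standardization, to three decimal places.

1.183

Deprivation-specific rates per 1 000 for Lumora: 7.244, 9.487, 6.261, 6.495.
For Jutmark: 6.494, 7.568, 4.437, 7.663.
Standard weights: 0.48, 0.36, 0.12, 0.04.
Lumora: 0.4800×7.244 + 0.3600×9.487 + 0.1200×6.261 + 0.0400×6.495 = 7.9035 per 1 000.
Jutmark: 0.4800×6.494 + 0.3600×7.568 + 0.1200×4.437 + 0.0400×7.663 = 6.6805 per 1 000.
Ratio = 7.9035 ÷ 6.6805 = 1.18307.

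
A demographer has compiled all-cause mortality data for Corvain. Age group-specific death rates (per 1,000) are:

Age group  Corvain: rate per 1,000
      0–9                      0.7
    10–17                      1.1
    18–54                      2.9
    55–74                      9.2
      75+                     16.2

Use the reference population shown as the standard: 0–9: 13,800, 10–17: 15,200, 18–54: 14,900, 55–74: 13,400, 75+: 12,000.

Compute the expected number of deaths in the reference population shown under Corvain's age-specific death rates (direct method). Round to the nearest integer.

Expected deaths = Σ (standard pop × age-specific rate ÷ 1,000)
= 13,800×0.7/1,000 + 15,200×1.1/1,000 + 14,900×2.9/1,000 + 13,400×9.2/1,000 + 12,000×16.2/1,000
= 9.66 + 16.72 + 43.21 + 123.28 + 194.40 = 387.27.

387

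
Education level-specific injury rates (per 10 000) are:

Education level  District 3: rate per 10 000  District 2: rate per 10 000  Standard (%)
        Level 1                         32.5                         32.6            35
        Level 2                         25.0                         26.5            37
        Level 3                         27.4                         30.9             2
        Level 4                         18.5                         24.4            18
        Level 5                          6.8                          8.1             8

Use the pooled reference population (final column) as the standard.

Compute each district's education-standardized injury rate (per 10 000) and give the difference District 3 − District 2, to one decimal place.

Standard weights: 0.35, 0.37, 0.02, 0.18, 0.08.
District 3: 0.3500×32.5 + 0.3700×25.0 + 0.0200×27.4 + 0.1800×18.5 + 0.0800×6.8 = 25.0470 per 10 000.
District 2: 0.3500×32.6 + 0.3700×26.5 + 0.0200×30.9 + 0.1800×24.4 + 0.0800×8.1 = 26.8730 per 10 000.
Difference = 25.0470 − 26.8730 = -1.8260.

-1.8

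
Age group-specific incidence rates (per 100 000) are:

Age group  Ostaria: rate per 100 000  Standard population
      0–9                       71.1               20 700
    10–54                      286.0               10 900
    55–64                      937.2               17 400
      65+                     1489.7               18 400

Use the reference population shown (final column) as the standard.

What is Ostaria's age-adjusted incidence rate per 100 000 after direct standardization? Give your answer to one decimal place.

Standard total = 67 400; weights = 0.3071, 0.1617, 0.2582, 0.2730.
Standardized rate: 0.3071×71.1 + 0.1617×286.0 + 0.2582×937.2 + 0.2730×1489.7 = 716.7200 per 100 000.

716.7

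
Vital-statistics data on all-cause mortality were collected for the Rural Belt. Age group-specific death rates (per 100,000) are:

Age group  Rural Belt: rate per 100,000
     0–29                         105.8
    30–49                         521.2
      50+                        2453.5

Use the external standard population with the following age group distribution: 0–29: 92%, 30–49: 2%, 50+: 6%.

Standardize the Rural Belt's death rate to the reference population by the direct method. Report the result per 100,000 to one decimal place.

255.0

Standard weights: 0.92, 0.02, 0.06.
Standardized rate: 0.9200×105.8 + 0.0200×521.2 + 0.0600×2453.5 = 254.9700 per 100,000.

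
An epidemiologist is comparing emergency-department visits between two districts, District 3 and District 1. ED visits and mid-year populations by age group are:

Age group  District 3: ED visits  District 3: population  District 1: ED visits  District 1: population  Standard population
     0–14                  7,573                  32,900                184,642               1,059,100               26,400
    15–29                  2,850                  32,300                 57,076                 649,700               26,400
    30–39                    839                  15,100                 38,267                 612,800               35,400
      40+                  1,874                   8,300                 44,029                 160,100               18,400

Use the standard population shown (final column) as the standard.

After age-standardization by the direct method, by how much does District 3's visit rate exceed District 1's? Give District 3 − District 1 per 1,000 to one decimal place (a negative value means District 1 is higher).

3.1

Age-specific rates per 1,000 for District 3: 230.182, 88.235, 55.563, 225.783.
For District 1: 174.339, 87.850, 62.446, 275.009.
Standard total = 106,600; weights = 0.2477, 0.2477, 0.3321, 0.1726.
District 3: 0.2477×230.182 + 0.2477×88.235 + 0.3321×55.563 + 0.1726×225.783 = 136.2811 per 1,000.
District 1: 0.2477×174.339 + 0.2477×87.850 + 0.3321×62.446 + 0.1726×275.009 = 133.1383 per 1,000.
Difference = 136.2811 − 133.1383 = 3.1428.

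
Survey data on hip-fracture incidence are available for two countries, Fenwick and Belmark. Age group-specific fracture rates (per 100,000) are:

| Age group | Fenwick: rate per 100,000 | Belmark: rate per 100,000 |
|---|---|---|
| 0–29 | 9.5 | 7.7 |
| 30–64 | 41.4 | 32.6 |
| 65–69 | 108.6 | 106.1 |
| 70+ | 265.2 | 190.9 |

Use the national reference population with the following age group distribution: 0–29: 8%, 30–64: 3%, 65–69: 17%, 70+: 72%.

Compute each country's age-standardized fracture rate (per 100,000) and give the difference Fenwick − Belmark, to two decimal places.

54.33

Standard weights: 0.08, 0.03, 0.17, 0.72.
Fenwick: 0.0800×9.5 + 0.0300×41.4 + 0.1700×108.6 + 0.7200×265.2 = 211.4080 per 100,000.
Belmark: 0.0800×7.7 + 0.0300×32.6 + 0.1700×106.1 + 0.7200×190.9 = 157.0790 per 100,000.
Difference = 211.4080 − 157.0790 = 54.3290.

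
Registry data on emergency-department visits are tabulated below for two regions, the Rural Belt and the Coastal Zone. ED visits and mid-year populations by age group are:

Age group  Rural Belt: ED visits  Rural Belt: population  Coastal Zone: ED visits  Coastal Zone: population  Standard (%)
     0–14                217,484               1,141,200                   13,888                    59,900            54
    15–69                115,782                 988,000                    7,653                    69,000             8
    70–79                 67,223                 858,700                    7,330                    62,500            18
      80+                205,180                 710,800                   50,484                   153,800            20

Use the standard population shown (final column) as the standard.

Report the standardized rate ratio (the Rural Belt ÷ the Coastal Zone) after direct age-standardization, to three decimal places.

Age-specific rates per 1,000 for the Rural Belt: 190.575, 117.188, 78.285, 288.661.
For the Coastal Zone: 231.853, 110.913, 117.280, 328.244.
Standard weights: 0.54, 0.08, 0.18, 0.20.
The Rural Belt: 0.5400×190.575 + 0.0800×117.188 + 0.1800×78.285 + 0.2000×288.661 = 184.1088 per 1,000.
The Coastal Zone: 0.5400×231.853 + 0.0800×110.913 + 0.1800×117.280 + 0.2000×328.244 = 220.8330 per 1,000.
Ratio = 184.1088 ÷ 220.8330 = 0.83370.

0.834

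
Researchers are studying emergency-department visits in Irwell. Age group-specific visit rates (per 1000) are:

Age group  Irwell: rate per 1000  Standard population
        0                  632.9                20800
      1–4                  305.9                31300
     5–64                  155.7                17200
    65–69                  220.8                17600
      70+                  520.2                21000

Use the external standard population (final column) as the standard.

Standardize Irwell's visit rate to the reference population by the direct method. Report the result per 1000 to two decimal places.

Standard total = 107900; weights = 0.1928, 0.2901, 0.1594, 0.1631, 0.1946.
Standardized rate: 0.1928×632.9 + 0.2901×305.9 + 0.1594×155.7 + 0.1631×220.8 + 0.1946×520.2 = 372.8203 per 1000.

372.82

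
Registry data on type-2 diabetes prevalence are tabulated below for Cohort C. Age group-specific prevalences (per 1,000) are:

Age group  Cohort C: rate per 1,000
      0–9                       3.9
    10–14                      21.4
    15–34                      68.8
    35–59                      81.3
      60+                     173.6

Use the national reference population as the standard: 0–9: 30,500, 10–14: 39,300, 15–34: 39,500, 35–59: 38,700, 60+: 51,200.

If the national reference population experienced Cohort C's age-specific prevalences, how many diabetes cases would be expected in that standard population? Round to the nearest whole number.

Expected diabetes cases = Σ (standard pop × age-specific rate ÷ 1,000)
= 30,500×3.9/1,000 + 39,300×21.4/1,000 + 39,500×68.8/1,000 + 38,700×81.3/1,000 + 51,200×173.6/1,000
= 118.95 + 841.02 + 2717.60 + 3146.31 + 8888.32 = 15712.20.

15712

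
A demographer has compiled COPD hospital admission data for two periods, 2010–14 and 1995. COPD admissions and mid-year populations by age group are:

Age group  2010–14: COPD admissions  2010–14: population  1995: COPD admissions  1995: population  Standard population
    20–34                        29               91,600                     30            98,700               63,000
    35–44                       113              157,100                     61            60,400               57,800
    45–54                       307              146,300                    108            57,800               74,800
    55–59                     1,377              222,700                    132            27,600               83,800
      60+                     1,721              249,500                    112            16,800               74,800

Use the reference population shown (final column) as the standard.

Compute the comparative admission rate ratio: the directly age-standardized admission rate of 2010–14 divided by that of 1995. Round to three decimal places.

1.122

Age-specific rates per 10,000 for 2010–14: 3.17, 7.19, 20.98, 61.83, 68.98.
For 1995: 3.04, 10.10, 18.69, 47.83, 66.67.
Standard total = 354,200; weights = 0.1779, 0.1632, 0.2112, 0.2366, 0.2112.
2010–14: 0.1779×3.17 + 0.1632×7.19 + 0.2112×20.98 + 0.2366×61.83 + 0.2112×68.98 = 35.3639 per 10,000.
1995: 0.1779×3.04 + 0.1632×10.10 + 0.2112×18.69 + 0.2366×47.83 + 0.2112×66.67 = 31.5284 per 10,000.
Ratio = 35.3639 ÷ 31.5284 = 1.12165.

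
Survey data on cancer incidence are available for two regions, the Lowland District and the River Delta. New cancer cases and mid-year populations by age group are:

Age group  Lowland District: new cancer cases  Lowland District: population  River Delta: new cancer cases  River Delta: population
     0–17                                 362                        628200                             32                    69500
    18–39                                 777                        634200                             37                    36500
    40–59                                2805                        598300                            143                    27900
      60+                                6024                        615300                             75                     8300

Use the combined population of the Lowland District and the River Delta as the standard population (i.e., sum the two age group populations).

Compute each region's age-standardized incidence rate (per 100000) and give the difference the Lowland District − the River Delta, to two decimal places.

16.01

Age-specific rates per 100000 for the Lowland District: 57.62, 122.52, 468.83, 979.03.
For the River Delta: 46.04, 101.37, 512.54, 903.61.
Combined standard total = 2618200; weights = 0.2665, 0.2562, 0.2392, 0.2382.
The Lowland District: 0.2665×57.62 + 0.2562×122.52 + 0.2392×468.83 + 0.2382×979.03 = 392.0568 per 100000.
The River Delta: 0.2665×46.04 + 0.2562×101.37 + 0.2392×512.54 + 0.2382×903.61 = 376.0456 per 100000.
Difference = 392.0568 − 376.0456 = 16.0112.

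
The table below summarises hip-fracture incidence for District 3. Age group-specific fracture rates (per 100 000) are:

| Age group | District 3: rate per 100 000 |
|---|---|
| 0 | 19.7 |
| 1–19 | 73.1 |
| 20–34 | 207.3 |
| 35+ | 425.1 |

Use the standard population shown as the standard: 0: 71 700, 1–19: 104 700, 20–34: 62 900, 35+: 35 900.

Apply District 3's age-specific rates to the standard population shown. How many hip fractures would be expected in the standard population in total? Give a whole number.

374

Expected hip fractures = Σ (standard pop × age-specific rate ÷ 100 000)
= 71 700×19.7/100 000 + 104 700×73.1/100 000 + 62 900×207.3/100 000 + 35 900×425.1/100 000
= 14.12 + 76.54 + 130.39 + 152.61 = 373.66.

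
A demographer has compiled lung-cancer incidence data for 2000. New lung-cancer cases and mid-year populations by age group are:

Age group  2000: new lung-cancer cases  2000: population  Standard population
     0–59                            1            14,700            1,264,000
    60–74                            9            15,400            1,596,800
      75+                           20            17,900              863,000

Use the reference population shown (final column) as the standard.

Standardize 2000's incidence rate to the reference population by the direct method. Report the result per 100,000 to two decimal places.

Age-specific rates per 100,000 for 2000: 6.80, 58.44, 111.73.
Standard total = 3,723,800; weights = 0.3394, 0.4288, 0.2318.
Standardized rate: 0.3394×6.80 + 0.4288×58.44 + 0.2318×111.73 = 53.2635 per 100,000.

53.26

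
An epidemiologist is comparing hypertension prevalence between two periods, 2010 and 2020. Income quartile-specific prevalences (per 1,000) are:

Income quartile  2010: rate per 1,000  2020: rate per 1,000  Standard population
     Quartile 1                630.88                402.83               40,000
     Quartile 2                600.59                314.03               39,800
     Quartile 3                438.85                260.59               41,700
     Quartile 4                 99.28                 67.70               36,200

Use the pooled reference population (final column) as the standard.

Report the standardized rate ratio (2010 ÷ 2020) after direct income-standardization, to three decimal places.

Standard total = 157,700; weights = 0.2536, 0.2524, 0.2644, 0.2295.
2010: 0.2536×630.88 + 0.2524×600.59 + 0.2644×438.85 + 0.2295×99.28 = 450.4291 per 1,000.
2020: 0.2536×402.83 + 0.2524×314.03 + 0.2644×260.59 + 0.2295×67.70 = 265.8779 per 1,000.
Ratio = 450.4291 ÷ 265.8779 = 1.69412.

1.694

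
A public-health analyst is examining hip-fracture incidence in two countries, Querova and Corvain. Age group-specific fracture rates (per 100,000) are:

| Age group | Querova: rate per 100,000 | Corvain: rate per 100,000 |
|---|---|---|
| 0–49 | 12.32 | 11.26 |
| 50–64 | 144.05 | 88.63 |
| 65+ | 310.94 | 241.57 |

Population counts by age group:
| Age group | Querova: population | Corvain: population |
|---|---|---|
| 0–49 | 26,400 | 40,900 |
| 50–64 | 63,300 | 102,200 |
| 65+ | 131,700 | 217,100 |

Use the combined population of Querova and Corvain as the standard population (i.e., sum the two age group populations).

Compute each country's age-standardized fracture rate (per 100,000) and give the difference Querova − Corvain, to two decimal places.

Combined standard total = 581,600; weights = 0.1157, 0.2846, 0.5997.
Querova: 0.1157×12.32 + 0.2846×144.05 + 0.5997×310.94 = 228.8949 per 100,000.
Corvain: 0.1157×11.26 + 0.2846×88.63 + 0.5997×241.57 = 171.3990 per 100,000.
Difference = 228.8949 − 171.3990 = 57.4959.

57.50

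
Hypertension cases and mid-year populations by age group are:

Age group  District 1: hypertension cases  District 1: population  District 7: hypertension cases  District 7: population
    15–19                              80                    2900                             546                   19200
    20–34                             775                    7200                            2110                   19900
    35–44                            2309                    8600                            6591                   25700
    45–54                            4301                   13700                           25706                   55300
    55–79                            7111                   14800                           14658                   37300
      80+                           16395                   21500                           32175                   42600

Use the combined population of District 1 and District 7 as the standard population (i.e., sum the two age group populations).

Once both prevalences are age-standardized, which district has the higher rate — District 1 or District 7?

District 7

Age-specific rates per 1000 for District 1: 27.586, 107.639, 268.488, 313.942, 480.473, 762.558.
For District 7: 28.438, 106.030, 256.459, 464.846, 392.976, 755.282.
Combined standard total = 268700; weights = 0.0822, 0.1009, 0.1277, 0.2568, 0.1939, 0.2386.
District 1: 0.0822×27.586 + 0.1009×107.639 + 0.1277×268.488 + 0.2568×313.942 + 0.1939×480.473 + 0.2386×762.558 = 403.0905 per 1000.
District 7: 0.0822×28.438 + 0.1009×106.030 + 0.1277×256.459 + 0.2568×464.846 + 0.1939×392.976 + 0.2386×755.282 = 421.5126 per 1000.
The crude rates (450.82 vs 408.93) would put District 1 higher, but that reflects its age composition; once standardized to a common age structure, District 7 has the higher underlying rate.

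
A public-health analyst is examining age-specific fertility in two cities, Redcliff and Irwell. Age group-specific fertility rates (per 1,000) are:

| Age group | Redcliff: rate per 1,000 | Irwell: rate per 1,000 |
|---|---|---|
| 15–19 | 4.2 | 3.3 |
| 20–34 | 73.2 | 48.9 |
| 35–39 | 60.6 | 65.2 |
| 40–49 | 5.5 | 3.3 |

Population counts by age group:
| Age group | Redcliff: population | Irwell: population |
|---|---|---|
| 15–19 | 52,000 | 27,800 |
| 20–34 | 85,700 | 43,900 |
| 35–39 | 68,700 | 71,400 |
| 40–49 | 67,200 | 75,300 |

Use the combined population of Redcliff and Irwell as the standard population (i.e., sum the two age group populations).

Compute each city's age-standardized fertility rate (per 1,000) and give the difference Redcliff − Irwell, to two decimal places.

Combined standard total = 492,000; weights = 0.1622, 0.2634, 0.2848, 0.2896.
Redcliff: 0.1622×4.2 + 0.2634×73.2 + 0.2848×60.6 + 0.2896×5.5 = 38.8124 per 1,000.
Irwell: 0.1622×3.3 + 0.2634×48.9 + 0.2848×65.2 + 0.2896×3.3 = 32.9381 per 1,000.
Difference = 38.8124 − 32.9381 = 5.8743.

5.87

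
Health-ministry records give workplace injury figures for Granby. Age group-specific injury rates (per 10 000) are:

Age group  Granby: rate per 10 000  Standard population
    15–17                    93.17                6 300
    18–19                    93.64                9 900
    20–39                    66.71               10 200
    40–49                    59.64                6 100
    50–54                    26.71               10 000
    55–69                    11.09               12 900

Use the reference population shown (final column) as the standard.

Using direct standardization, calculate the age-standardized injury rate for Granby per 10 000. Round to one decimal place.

Standard total = 55 400; weights = 0.1137, 0.1787, 0.1841, 0.1101, 0.1805, 0.2329.
Standardized rate: 0.1137×93.17 + 0.1787×93.64 + 0.1841×66.71 + 0.1101×59.64 + 0.1805×26.71 + 0.2329×11.09 = 53.5815 per 10 000.

53.6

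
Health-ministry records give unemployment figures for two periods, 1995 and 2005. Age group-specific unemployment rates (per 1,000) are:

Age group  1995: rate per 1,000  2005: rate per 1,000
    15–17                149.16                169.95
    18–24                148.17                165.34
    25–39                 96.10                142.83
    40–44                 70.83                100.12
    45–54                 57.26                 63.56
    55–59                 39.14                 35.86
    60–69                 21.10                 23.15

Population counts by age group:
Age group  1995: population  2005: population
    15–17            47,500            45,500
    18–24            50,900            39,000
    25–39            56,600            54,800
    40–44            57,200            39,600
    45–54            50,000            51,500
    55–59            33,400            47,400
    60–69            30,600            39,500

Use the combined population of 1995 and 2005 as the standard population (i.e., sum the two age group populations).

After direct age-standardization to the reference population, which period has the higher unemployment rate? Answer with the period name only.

Combined standard total = 643,500; weights = 0.1445, 0.1397, 0.1731, 0.1504, 0.1577, 0.1256, 0.1089.
1995: 0.1445×149.16 + 0.1397×148.17 + 0.1731×96.10 + 0.1504×70.83 + 0.1577×57.26 + 0.1256×39.14 + 0.1089×21.10 = 85.7929 per 1,000.
2005: 0.1445×169.95 + 0.1397×165.34 + 0.1731×142.83 + 0.1504×100.12 + 0.1577×63.56 + 0.1256×35.86 + 0.1089×23.15 = 104.4972 per 1,000.

2005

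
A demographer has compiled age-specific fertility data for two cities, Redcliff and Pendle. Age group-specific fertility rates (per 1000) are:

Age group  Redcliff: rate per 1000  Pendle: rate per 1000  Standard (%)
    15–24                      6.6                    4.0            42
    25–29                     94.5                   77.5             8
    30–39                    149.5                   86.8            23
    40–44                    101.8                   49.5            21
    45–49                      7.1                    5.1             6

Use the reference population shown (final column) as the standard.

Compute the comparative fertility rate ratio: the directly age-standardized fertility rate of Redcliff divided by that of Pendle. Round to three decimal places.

1.726

Standard weights: 0.42, 0.08, 0.23, 0.21, 0.06.
Redcliff: 0.4200×6.6 + 0.0800×94.5 + 0.2300×149.5 + 0.2100×101.8 + 0.0600×7.1 = 66.5210 per 1000.
Pendle: 0.4200×4.0 + 0.0800×77.5 + 0.2300×86.8 + 0.2100×49.5 + 0.0600×5.1 = 38.5450 per 1000.
Ratio = 66.5210 ÷ 38.5450 = 1.72580.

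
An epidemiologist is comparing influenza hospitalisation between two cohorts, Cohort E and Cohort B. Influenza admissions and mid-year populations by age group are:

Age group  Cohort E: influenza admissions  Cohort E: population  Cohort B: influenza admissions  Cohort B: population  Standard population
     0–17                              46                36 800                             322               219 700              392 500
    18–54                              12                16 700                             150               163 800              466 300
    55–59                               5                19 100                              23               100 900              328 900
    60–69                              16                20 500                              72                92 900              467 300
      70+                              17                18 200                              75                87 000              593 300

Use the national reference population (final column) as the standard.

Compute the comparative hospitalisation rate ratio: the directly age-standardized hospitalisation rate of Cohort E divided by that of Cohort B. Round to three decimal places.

0.938

Age-specific rates per 100 000 for Cohort E: 125.00, 71.86, 26.18, 78.05, 93.41.
For Cohort B: 146.56, 91.58, 22.79, 77.50, 86.21.
Standard total = 2 248 300; weights = 0.1746, 0.2074, 0.1463, 0.2078, 0.2639.
Cohort E: 0.1746×125.00 + 0.2074×71.86 + 0.1463×26.18 + 0.2078×78.05 + 0.2639×93.41 = 81.4257 per 100 000.
Cohort B: 0.1746×146.56 + 0.2074×91.58 + 0.1463×22.79 + 0.2078×77.50 + 0.2639×86.21 = 86.7715 per 100 000.
Ratio = 81.4257 ÷ 86.7715 = 0.93839.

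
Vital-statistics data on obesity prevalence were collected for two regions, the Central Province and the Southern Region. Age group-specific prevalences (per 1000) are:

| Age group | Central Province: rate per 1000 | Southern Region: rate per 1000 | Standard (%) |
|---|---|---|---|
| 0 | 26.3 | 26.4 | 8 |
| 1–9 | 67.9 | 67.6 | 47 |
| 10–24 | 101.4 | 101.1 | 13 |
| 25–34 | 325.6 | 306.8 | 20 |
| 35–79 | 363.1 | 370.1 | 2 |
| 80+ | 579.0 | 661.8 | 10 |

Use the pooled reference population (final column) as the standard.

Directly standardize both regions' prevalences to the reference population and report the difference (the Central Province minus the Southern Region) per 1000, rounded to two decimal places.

Standard weights: 0.08, 0.47, 0.13, 0.20, 0.02, 0.10.
The Central Province: 0.0800×26.3 + 0.4700×67.9 + 0.1300×101.4 + 0.2000×325.6 + 0.0200×363.1 + 0.1000×579.0 = 177.4810 per 1000.
The Southern Region: 0.0800×26.4 + 0.4700×67.6 + 0.1300×101.1 + 0.2000×306.8 + 0.0200×370.1 + 0.1000×661.8 = 181.9690 per 1000.
Difference = 177.4810 − 181.9690 = -4.4880.

-4.49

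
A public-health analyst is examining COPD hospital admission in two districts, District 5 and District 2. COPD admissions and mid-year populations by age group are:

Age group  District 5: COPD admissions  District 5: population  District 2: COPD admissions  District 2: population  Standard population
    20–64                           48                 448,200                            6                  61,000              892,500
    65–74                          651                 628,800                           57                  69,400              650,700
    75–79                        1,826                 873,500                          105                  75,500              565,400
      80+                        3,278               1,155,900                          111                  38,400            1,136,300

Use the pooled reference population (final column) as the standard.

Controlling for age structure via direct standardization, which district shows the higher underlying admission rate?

Age-specific rates per 10,000 for District 5: 1.07, 10.35, 20.90, 28.36.
For District 2: 0.98, 8.21, 13.91, 28.91.
Standard total = 3,244,900; weights = 0.2750, 0.2005, 0.1742, 0.3502.
District 5: 0.2750×1.07 + 0.2005×10.35 + 0.1742×20.90 + 0.3502×28.36 = 15.9438 per 10,000.
District 2: 0.2750×0.98 + 0.2005×8.21 + 0.1742×13.91 + 0.3502×28.91 = 14.4632 per 10,000.

District 5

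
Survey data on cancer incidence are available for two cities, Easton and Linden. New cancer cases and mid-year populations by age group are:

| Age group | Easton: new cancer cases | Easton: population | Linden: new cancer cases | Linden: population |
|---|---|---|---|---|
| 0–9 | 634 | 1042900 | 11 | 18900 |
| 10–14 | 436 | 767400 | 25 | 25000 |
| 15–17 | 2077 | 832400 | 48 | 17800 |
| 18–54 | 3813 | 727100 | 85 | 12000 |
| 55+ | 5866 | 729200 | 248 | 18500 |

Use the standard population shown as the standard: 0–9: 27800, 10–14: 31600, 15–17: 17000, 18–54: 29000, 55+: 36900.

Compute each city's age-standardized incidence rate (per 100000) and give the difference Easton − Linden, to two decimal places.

Age-specific rates per 100000 for Easton: 60.79, 56.82, 249.52, 524.41, 804.44.
For Linden: 58.20, 100.00, 269.66, 708.33, 1340.54.
Standard total = 142300; weights = 0.1954, 0.2221, 0.1195, 0.2038, 0.2593.
Easton: 0.1954×60.79 + 0.2221×56.82 + 0.1195×249.52 + 0.2038×524.41 + 0.2593×804.44 = 369.7759 per 100000.
Linden: 0.1954×58.20 + 0.2221×100.00 + 0.1195×269.66 + 0.2038×708.33 + 0.2593×1340.54 = 557.7644 per 100000.
Difference = 369.7759 − 557.7644 = -187.9885.

-187.99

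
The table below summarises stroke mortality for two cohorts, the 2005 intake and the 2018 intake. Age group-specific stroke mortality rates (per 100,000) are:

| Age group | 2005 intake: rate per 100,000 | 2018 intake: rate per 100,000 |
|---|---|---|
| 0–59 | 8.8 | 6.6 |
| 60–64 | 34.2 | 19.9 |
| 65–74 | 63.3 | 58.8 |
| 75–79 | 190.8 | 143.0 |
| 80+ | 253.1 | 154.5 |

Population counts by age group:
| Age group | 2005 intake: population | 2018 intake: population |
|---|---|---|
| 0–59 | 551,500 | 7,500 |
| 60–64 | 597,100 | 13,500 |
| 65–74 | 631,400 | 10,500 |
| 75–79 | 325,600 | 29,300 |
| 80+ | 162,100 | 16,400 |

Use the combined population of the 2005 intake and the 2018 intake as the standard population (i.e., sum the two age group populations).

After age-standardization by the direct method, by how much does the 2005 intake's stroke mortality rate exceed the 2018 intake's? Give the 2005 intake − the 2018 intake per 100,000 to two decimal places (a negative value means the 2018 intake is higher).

Combined standard total = 2,344,900; weights = 0.2384, 0.2604, 0.2737, 0.1513, 0.0761.
The 2005 intake: 0.2384×8.8 + 0.2604×34.2 + 0.2737×63.3 + 0.1513×190.8 + 0.0761×253.1 = 76.4754 per 100,000.
The 2018 intake: 0.2384×6.6 + 0.2604×19.9 + 0.2737×58.8 + 0.1513×143.0 + 0.0761×154.5 = 56.2553 per 100,000.
Difference = 76.4754 − 56.2553 = 20.2202.

20.22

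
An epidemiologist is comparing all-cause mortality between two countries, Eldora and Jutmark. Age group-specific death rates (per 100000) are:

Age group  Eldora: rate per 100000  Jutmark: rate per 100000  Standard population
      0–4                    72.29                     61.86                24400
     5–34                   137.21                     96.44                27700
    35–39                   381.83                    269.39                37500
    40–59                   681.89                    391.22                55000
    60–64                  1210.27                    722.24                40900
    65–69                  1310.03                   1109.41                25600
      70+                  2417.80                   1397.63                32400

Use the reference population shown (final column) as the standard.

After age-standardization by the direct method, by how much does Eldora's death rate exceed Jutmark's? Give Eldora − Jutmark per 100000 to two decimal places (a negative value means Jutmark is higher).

Standard total = 243500; weights = 0.1002, 0.1138, 0.1540, 0.2259, 0.1680, 0.1051, 0.1331.
Eldora: 0.1002×72.29 + 0.1138×137.21 + 0.1540×381.83 + 0.2259×681.89 + 0.1680×1210.27 + 0.1051×1310.03 + 0.1331×2417.80 = 898.4012 per 100000.
Jutmark: 0.1002×61.86 + 0.1138×96.44 + 0.1540×269.39 + 0.2259×391.22 + 0.1680×722.24 + 0.1051×1109.41 + 0.1331×1397.63 = 570.9393 per 100000.
Difference = 898.4012 − 570.9393 = 327.4619.

327.46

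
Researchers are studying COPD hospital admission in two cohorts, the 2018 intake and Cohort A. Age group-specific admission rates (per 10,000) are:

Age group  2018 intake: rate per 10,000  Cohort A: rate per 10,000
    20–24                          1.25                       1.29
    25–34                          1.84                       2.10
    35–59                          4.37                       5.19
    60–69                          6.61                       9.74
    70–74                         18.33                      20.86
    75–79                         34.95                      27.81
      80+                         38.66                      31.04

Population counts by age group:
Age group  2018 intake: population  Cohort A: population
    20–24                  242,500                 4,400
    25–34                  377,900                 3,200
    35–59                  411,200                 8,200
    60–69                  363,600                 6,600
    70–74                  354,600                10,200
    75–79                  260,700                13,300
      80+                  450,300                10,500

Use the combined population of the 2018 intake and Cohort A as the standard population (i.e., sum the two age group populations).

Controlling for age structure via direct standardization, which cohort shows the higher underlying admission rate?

Combined standard total = 2,517,200; weights = 0.0981, 0.1514, 0.1666, 0.1471, 0.1449, 0.1089, 0.1831.
The 2018 intake: 0.0981×1.25 + 0.1514×1.84 + 0.1666×4.37 + 0.1471×6.61 + 0.1449×18.33 + 0.1089×34.95 + 0.1831×38.66 = 15.6393 per 10,000.
Cohort A: 0.0981×1.29 + 0.1514×2.10 + 0.1666×5.19 + 0.1471×9.74 + 0.1449×20.86 + 0.1089×27.81 + 0.1831×31.04 = 14.4741 per 10,000.
The crude rates (15.53 vs 18.22) would put Cohort A higher, but that reflects its age composition; once standardized to a common age structure, the 2018 intake has the higher underlying rate.

2018 intake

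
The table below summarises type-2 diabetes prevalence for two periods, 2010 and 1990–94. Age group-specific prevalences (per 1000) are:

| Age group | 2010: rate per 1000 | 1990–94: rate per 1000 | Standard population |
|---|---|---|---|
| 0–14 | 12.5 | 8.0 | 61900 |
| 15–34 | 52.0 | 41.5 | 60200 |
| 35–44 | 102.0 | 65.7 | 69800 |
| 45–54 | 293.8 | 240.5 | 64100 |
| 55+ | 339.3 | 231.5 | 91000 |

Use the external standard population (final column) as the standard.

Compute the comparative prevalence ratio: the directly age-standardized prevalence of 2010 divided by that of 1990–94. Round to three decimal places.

Standard total = 347000; weights = 0.1784, 0.1735, 0.2012, 0.1847, 0.2622.
2010: 0.1784×12.5 + 0.1735×52.0 + 0.2012×102.0 + 0.1847×293.8 + 0.2622×339.3 = 175.0220 per 1000.
1990–94: 0.1784×8.0 + 0.1735×41.5 + 0.2012×65.7 + 0.1847×240.5 + 0.2622×231.5 = 126.9796 per 1000.
Ratio = 175.0220 ÷ 126.9796 = 1.37835.

1.378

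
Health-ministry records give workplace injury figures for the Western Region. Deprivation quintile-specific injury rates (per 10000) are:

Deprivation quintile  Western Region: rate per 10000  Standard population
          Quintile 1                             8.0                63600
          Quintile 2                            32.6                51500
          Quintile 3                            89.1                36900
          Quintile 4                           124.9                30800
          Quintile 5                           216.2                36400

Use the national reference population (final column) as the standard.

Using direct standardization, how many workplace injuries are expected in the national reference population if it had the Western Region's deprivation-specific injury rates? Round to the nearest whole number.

1719

Expected workplace injuries = Σ (standard pop × deprivation-specific rate ÷ 10000)
= 63600×8.0/10000 + 51500×32.6/10000 + 36900×89.1/10000 + 30800×124.9/10000 + 36400×216.2/10000
= 50.88 + 167.89 + 328.78 + 384.69 + 786.97 = 1719.21.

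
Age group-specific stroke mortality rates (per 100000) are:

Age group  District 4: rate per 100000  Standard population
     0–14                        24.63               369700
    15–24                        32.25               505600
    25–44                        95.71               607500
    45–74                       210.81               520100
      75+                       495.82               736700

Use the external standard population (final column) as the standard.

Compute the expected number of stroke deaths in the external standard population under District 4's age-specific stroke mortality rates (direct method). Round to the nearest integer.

Expected stroke deaths = Σ (standard pop × age-specific rate ÷ 100000)
= 369700×24.63/100000 + 505600×32.25/100000 + 607500×95.71/100000 + 520100×210.81/100000 + 736700×495.82/100000
= 91.06 + 163.06 + 581.44 + 1096.42 + 3652.71 = 5584.68.

5585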